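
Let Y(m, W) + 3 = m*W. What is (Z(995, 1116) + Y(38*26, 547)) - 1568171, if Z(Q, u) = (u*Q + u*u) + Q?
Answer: 1329133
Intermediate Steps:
Z(Q, u) = Q + u² + Q*u (Z(Q, u) = (Q*u + u²) + Q = (u² + Q*u) + Q = Q + u² + Q*u)
Y(m, W) = -3 + W*m (Y(m, W) = -3 + m*W = -3 + W*m)
(Z(995, 1116) + Y(38*26, 547)) - 1568171 = ((995 + 1116² + 995*1116) + (-3 + 547*(38*26))) - 1568171 = ((995 + 1245456 + 1110420) + (-3 + 547*988)) - 1568171 = (2356871 + (-3 + 540436)) - 1568171 = (2356871 + 540433) - 1568171 = 2897304 - 1568171 = 1329133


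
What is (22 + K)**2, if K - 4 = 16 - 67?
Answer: 625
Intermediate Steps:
K = -47 (K = 4 + (16 - 67) = 4 - 51 = -47)
(22 + K)**2 = (22 - 47)**2 = (-25)**2 = 625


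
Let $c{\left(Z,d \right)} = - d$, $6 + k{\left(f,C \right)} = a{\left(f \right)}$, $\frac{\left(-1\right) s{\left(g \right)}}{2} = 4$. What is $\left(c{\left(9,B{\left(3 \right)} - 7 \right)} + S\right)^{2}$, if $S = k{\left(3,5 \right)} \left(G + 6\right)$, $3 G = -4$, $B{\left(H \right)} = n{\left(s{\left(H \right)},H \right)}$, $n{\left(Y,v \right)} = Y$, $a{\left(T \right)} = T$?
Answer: $1$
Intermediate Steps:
$s{\left(g \right)} = -8$ ($s{\left(g \right)} = \left(-2\right) 4 = -8$)
$B{\left(H \right)} = -8$
$G = - \frac{4}{3}$ ($G = \frac{1}{3} \left(-4\right) = - \frac{4}{3} \approx -1.3333$)
$k{\left(f,C \right)} = -6 + f$
$S = -14$ ($S = \left(-6 + 3\right) \left(- \frac{4}{3} + 6\right) = \left(-3\right) \frac{14}{3} = -14$)
$\left(c{\left(9,B{\left(3 \right)} - 7 \right)} + S\right)^{2} = \left(- (-8 - 7) - 14\right)^{2} = \left(\left(-1\right) \left(-15\right) - 14\right)^{2} = \left(15 - 14\right)^{2} = 1^{2} = 1$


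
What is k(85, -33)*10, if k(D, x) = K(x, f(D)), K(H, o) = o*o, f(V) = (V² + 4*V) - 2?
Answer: 571989690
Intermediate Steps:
f(V) = -2 + V² + 4*V
K(H, o) = o²
k(D, x) = (-2 + D² + 4*D)²
k(85, -33)*10 = (-2 + 85² + 4*85)²*10 = (-2 + 7225 + 340)²*10 = 7563²*10 = 57198969*10 = 571989690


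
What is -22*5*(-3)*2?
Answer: 660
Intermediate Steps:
-22*5*(-3)*2 = -(-330)*2 = -22*(-30) = 660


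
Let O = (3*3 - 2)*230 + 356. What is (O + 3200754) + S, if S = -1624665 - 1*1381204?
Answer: 196851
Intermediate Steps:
S = -3005869 (S = -1624665 - 1381204 = -3005869)
O = 1966 (O = (9 - 2)*230 + 356 = 7*230 + 356 = 1610 + 356 = 1966)
(O + 3200754) + S = (1966 + 3200754) - 3005869 = 3202720 - 3005869 = 196851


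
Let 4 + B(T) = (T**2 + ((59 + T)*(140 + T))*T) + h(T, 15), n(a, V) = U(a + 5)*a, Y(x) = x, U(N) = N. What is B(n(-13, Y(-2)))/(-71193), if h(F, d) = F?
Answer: -4147204/71193 ≈ -58.253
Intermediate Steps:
n(a, V) = a*(5 + a) (n(a, V) = (a + 5)*a = (5 + a)*a = a*(5 + a))
B(T) = -4 + T + T**2 + T*(59 + T)*(140 + T) (B(T) = -4 + ((T**2 + ((59 + T)*(140 + T))*T) + T) = -4 + ((T**2 + T*(59 + T)*(140 + T)) + T) = -4 + (T + T**2 + T*(59 + T)*(140 + T)) = -4 + T + T**2 + T*(59 + T)*(140 + T))
B(n(-13, Y(-2)))/(-71193) = (-4 + (-13*(5 - 13))**3 + 200*(-13*(5 - 13))**2 + 8261*(-13*(5 - 13)))/(-71193) = (-4 + (-13*(-8))**3 + 200*(-13*(-8))**2 + 8261*(-13*(-8)))*(-1/71193) = (-4 + 104**3 + 200*104**2 + 8261*104)*(-1/71193) = (-4 + 1124864 + 200*10816 + 859144)*(-1/71193) = (-4 + 1124864 + 2163200 + 859144)*(-1/71193) = 4147204*(-1/71193) = -4147204/71193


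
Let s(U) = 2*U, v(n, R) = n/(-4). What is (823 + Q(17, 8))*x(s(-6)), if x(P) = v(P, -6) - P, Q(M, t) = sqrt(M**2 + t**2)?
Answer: 12345 + 15*sqrt(353) ≈ 12627.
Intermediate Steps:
v(n, R) = -n/4
x(P) = -5*P/4 (x(P) = -P/4 - P = -5*P/4)
(823 + Q(17, 8))*x(s(-6)) = (823 + sqrt(17**2 + 8**2))*(-5*(-6)/2) = (823 + sqrt(289 + 64))*(-5/4*(-12)) = (823 + sqrt(353))*15 = 12345 + 15*sqrt(353)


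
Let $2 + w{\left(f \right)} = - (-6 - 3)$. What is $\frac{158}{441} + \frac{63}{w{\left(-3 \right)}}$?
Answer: $\frac{4127}{441} \approx 9.3583$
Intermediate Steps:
$w{\left(f \right)} = 7$ ($w{\left(f \right)} = -2 - \left(-6 - 3\right) = -2 - -9 = -2 + 9 = 7$)
$\frac{158}{441} + \frac{63}{w{\left(-3 \right)}} = \frac{158}{441} + \frac{63}{7} = 158 \cdot \frac{1}{441} + 63 \cdot \frac{1}{7} = \frac{158}{441} + 9 = \frac{4127}{441}$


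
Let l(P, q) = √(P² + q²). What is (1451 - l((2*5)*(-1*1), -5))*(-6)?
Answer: -8706 + 30*√5 ≈ -8638.9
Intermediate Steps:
(1451 - l((2*5)*(-1*1), -5))*(-6) = (1451 - √(((2*5)*(-1*1))² + (-5)²))*(-6) = (1451 - √((10*(-1))² + 25))*(-6) = (1451 - √((-10)² + 25))*(-6) = (1451 - √(100 + 25))*(-6) = (1451 - √125)*(-6) = (1451 - 5*√5)*(-6) = -8706 + 30*√5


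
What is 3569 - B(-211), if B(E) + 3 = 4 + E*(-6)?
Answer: 2302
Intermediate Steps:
B(E) = 1 - 6*E (B(E) = -3 + (4 + E*(-6)) = -3 + (4 - 6*E) = 1 - 6*E)
3569 - B(-211) = 3569 - (1 - 6*(-211)) = 3569 - (1 + 1266) = 3569 - 1*1267 = 3569 - 1267 = 2302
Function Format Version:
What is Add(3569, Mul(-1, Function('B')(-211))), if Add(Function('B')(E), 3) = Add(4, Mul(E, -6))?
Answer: 2302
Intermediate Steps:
Function('B')(E) = Add(1, Mul(-6, E)) (Function('B')(E) = Add(-3, Add(4, Mul(E, -6))) = Add(-3, Add(4, Mul(-6, E))) = Add(1, Mul(-6, E)))
Add(3569, Mul(-1, Function('B')(-211))) = Add(3569, Mul(-1, Add(1, Mul(-6, -211)))) = Add(3569, Mul(-1, Add(1, 1266))) = Add(3569, Mul(-1, 1267)) = Add(3569, -1267) = 2302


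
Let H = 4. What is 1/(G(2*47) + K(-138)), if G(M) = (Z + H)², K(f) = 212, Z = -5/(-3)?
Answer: 9/2197 ≈ 0.0040965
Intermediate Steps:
Z = 5/3 (Z = -5*(-⅓) = 5/3 ≈ 1.6667)
G(M) = 289/9 (G(M) = (5/3 + 4)² = (17/3)² = 289/9)
1/(G(2*47) + K(-138)) = 1/(289/9 + 212) = 1/(2197/9) = 9/2197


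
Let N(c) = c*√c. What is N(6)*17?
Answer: 102*√6 ≈ 249.85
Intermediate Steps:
N(c) = c^(3/2)
N(6)*17 = 6^(3/2)*17 = (6*√6)*17 = 102*√6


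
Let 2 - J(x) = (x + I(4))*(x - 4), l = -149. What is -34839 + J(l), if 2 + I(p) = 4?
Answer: -57328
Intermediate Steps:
I(p) = 2 (I(p) = -2 + 4 = 2)
J(x) = 2 - (-4 + x)*(2 + x) (J(x) = 2 - (x + 2)*(x - 4) = 2 - (2 + x)*(-4 + x) = 2 - (-4 + x)*(2 + x))
-34839 + J(l) = -34839 + (10 - 1*(-149)**2 + 2*(-149)) = -34839 + (10 - 1*22201 - 298) = -34839 + (10 - 22201 - 298) = -34839 - 22489 = -57328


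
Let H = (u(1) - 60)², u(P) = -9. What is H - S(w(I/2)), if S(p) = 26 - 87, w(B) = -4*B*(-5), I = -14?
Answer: 4822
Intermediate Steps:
w(B) = 20*B
H = 4761 (H = (-9 - 60)² = (-69)² = 4761)
S(p) = -61
H - S(w(I/2)) = 4761 - 1*(-61) = 4761 + 61 = 4822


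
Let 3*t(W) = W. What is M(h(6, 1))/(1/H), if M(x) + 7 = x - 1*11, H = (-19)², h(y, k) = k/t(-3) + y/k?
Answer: -4693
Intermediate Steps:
t(W) = W/3
h(y, k) = -k + y/k (h(y, k) = k/(((⅓)*(-3))) + y/k = k/(-1) + y/k = k*(-1) + y/k = -k + y/k)
H = 361
M(x) = -18 + x (M(x) = -7 + (x - 1*11) = -7 + (x - 11) = -7 + (-11 + x) = -18 + x)
M(h(6, 1))/(1/H) = (-18 + (-1*1 + 6/1))/(1/361) = (-18 + (-1 + 6*1))/(1/361) = (-18 + (-1 + 6))*361 = (-18 + 5)*361 = -13*361 = -4693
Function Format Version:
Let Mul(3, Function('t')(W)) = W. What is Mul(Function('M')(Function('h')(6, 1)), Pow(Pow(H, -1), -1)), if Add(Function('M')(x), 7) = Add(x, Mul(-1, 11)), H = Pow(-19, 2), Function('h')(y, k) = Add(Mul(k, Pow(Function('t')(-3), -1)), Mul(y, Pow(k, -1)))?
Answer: -4693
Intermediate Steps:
Function('t')(W) = Mul(Rational(1, 3), W)
Function('h')(y, k) = Add(Mul(-1, k), Mul(y, Pow(k, -1))) (Function('h')(y, k) = Add(Mul(k, Pow(Mul(Rational(1, 3), -3), -1)), Mul(y, Pow(k, -1))) = Add(Mul(k, Pow(-1, -1)), Mul(y, Pow(k, -1))) = Add(Mul(k, -1), Mul(y, Pow(k, -1))) = Add(Mul(-1, k), Mul(y, Pow(k, -1))))
H = 361
Function('M')(x) = Add(-18, x) (Function('M')(x) = Add(-7, Add(x, Mul(-1, 11))) = Add(-7, Add(x, -11)) = Add(-7, Add(-11, x)) = Add(-18, x))
Mul(Function('M')(Function('h')(6, 1)), Pow(Pow(H, -1), -1)) = Mul(Add(-18, Add(Mul(-1, 1), Mul(6, Pow(1, -1)))), Pow(Pow(361, -1), -1)) = Mul(Add(-18, Add(-1, Mul(6, 1))), Pow(Rational(1, 361), -1)) = Mul(Add(-18, Add(-1, 6)), 361) = Mul(Add(-18, 5), 361) = Mul(-13, 361) = -4693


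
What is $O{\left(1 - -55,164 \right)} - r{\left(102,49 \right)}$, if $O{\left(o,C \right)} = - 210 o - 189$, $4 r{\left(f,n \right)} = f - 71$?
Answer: $- \frac{47827}{4} \approx -11957.0$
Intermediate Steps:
$r{\left(f,n \right)} = - \frac{71}{4} + \frac{f}{4}$ ($r{\left(f,n \right)} = \frac{f - 71}{4} = \frac{-71 + f}{4} = - \frac{71}{4} + \frac{f}{4}$)
$O{\left(o,C \right)} = -189 - 210 o$
$O{\left(1 - -55,164 \right)} - r{\left(102,49 \right)} = \left(-189 - 210 \left(1 - -55\right)\right) - \left(- \frac{71}{4} + \frac{1}{4} \cdot 102\right) = \left(-189 - 210 \left(1 + 55\right)\right) - \left(- \frac{71}{4} + \frac{51}{2}\right) = \left(-189 - 11760\right) - \frac{31}{4} = -11949 - \frac{31}{4} = - \frac{47827}{4}$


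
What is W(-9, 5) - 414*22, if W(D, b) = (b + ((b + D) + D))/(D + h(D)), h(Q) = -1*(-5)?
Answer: -9106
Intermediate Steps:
h(Q) = 5
W(D, b) = (2*D + 2*b)/(5 + D) (W(D, b) = (b + ((b + D) + D))/(D + 5) = (b + ((D + b) + D))/(5 + D) = (b + (b + 2*D))/(5 + D) = (2*D + 2*b)/(5 + D))
W(-9, 5) - 414*22 = 2*(-9 + 5)/(5 - 9) - 414*22 = 2*(-4)/(-4) - 69*132 = 2*(-1/4)*(-4) - 9108 = 2 - 9108 = -9106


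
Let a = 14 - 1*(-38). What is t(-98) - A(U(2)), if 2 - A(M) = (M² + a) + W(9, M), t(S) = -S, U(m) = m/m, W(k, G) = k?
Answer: 158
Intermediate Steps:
a = 52 (a = 14 + 38 = 52)
U(m) = 1
A(M) = -59 - M² (A(M) = 2 - ((M² + 52) + 9) = 2 - ((52 + M²) + 9) = 2 - (61 + M²) = 2 + (-61 - M²) = -59 - M²)
t(-98) - A(U(2)) = -1*(-98) - (-59 - 1*1²) = 98 - (-59 - 1*1) = 98 - (-59 - 1) = 98 - 1*(-60) = 98 + 60 = 158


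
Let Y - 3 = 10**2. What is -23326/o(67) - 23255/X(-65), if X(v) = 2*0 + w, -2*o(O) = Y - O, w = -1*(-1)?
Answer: -197632/9 ≈ -21959.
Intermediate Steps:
Y = 103 (Y = 3 + 10**2 = 3 + 100 = 103)
w = 1
o(O) = -103/2 + O/2 (o(O) = -(103 - O)/2 = -103/2 + O/2)
X(v) = 1 (X(v) = 2*0 + 1 = 0 + 1 = 1)
-23326/o(67) - 23255/X(-65) = -23326/(-103/2 + (1/2)*67) - 23255/1 = -23326/(-103/2 + 67/2) - 23255*1 = -23326/(-18) - 23255 = -23326*(-1/18) - 23255 = 11663/9 - 23255 = -197632/9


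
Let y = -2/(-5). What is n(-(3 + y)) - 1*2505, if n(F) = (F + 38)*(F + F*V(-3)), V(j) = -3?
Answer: -56743/25 ≈ -2269.7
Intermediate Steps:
y = 2/5 (y = -2*(-1/5) = 2/5 ≈ 0.40000)
n(F) = -2*F*(38 + F) (n(F) = (F + 38)*(F + F*(-3)) = (38 + F)*(F - 3*F) = (38 + F)*(-2*F) = -2*F*(38 + F))
n(-(3 + y)) - 1*2505 = 2*(-(3 + 2/5))*(-38 - (-1)*(3 + 2/5)) - 1*2505 = 2*(-1*17/5)*(-38 - (-1)*17/5) - 2505 = 2*(-17/5)*(-38 - 1*(-17/5)) - 2505 = 2*(-17/5)*(-38 + 17/5) - 2505 = 2*(-17/5)*(-173/5) - 2505 = 5882/25 - 2505 = -56743/25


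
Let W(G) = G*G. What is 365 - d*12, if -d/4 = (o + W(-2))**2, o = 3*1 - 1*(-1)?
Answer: 3437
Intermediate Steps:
W(G) = G**2
o = 4 (o = 3 + 1 = 4)
d = -256 (d = -4*(4 + (-2)**2)**2 = -4*(4 + 4)**2 = -4*8**2 = -4*64 = -256)
365 - d*12 = 365 - (-256)*12 = 365 - 1*(-3072) = 365 + 3072 = 3437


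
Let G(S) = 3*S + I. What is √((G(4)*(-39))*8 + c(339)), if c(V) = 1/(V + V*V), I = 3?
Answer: I*√15543295063185/57630 ≈ 68.411*I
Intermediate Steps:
G(S) = 3 + 3*S (G(S) = 3*S + 3 = 3 + 3*S)
c(V) = 1/(V + V²)
√((G(4)*(-39))*8 + c(339)) = √(((3 + 3*4)*(-39))*8 + 1/(339*(1 + 339))) = √(((3 + 12)*(-39))*8 + (1/339)/340) = √((15*(-39))*8 + (1/339)*(1/340)) = √(-585*8 + 1/115260) = √(-4680 + 1/115260) = √(-539416799/115260) = I*√15543295063185/57630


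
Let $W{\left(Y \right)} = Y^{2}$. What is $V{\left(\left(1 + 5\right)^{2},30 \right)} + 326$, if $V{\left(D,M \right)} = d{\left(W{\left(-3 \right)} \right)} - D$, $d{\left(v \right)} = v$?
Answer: $299$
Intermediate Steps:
$V{\left(D,M \right)} = 9 - D$ ($V{\left(D,M \right)} = \left(-3\right)^{2} - D = 9 - D$)
$V{\left(\left(1 + 5\right)^{2},30 \right)} + 326 = \left(9 - \left(1 + 5\right)^{2}\right) + 326 = \left(9 - 6^{2}\right) + 326 = \left(9 - 36\right) + 326 = -27 + 326 = 299$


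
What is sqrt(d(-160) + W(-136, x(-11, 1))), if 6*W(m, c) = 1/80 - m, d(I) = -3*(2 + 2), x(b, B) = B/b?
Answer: sqrt(17070)/40 ≈ 3.2663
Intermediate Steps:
d(I) = -12 (d(I) = -3*4 = -12)
W(m, c) = 1/480 - m/6 (W(m, c) = (1/80 - m)/6 = 1/480 - m/6)
sqrt(d(-160) + W(-136, x(-11, 1))) = sqrt(-12 + (1/480 - 1/6*(-136))) = sqrt(-12 + (1/480 + 68/3)) = sqrt(-12 + 3627/160) = sqrt(1707/160) = sqrt(17070)/40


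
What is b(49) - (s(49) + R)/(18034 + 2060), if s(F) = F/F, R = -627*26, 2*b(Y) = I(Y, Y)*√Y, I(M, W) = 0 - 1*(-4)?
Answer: 297617/20094 ≈ 14.811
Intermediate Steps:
I(M, W) = 4 (I(M, W) = 0 + 4 = 4)
b(Y) = 2*√Y (b(Y) = (4*√Y)/2 = 2*√Y)
R = -16302
s(F) = 1
b(49) - (s(49) + R)/(18034 + 2060) = 2*√49 - (1 - 16302)/(18034 + 2060) = 2*7 - (-16301)/20094 = 14 - (-16301)/20094 = 14 - 1*(-16301/20094) = 14 + 16301/20094 = 297617/20094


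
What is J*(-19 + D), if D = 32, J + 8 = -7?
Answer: -195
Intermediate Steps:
J = -15 (J = -8 - 7 = -15)
J*(-19 + D) = -15*(-19 + 32) = -15*13 = -195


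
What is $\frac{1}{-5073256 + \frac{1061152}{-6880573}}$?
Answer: $- \frac{6880573}{34906909316840} \approx -1.9711 \cdot 10^{-7}$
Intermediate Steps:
$\frac{1}{-5073256 + \frac{1061152}{-6880573}} = \frac{1}{-5073256 + 1061152 \left(- \frac{1}{6880573}\right)} = \frac{1}{-5073256 - \frac{1061152}{6880573}} = \frac{1}{- \frac{34906909316840}{6880573}} = - \frac{6880573}{34906909316840}$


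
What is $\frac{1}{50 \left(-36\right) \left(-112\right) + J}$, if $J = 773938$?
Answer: $\frac{1}{975538} \approx 1.0251 \cdot 10^{-6}$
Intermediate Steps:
$\frac{1}{50 \left(-36\right) \left(-112\right) + J} = \frac{1}{50 \left(-36\right) \left(-112\right) + 773938} = \frac{1}{\left(-1800\right) \left(-112\right) + 773938} = \frac{1}{201600 + 773938} = \frac{1}{975538}$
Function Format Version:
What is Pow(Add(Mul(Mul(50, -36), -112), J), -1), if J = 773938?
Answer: Rational(1, 975538) ≈ 1.0251e-6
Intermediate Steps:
Pow(Add(Mul(Mul(50, -36), -112), J), -1) = Pow(Add(Mul(Mul(50, -36), -112), 773938), -1) = Pow(Add(Mul(-1800, -112), 773938), -1) = Pow(Add(201600, 773938), -1) = Pow(975538, -1) = Rational(1, 975538)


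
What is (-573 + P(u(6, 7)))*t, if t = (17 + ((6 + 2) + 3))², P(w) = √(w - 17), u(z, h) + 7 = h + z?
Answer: -449232 + 784*I*√11 ≈ -4.4923e+5 + 2600.2*I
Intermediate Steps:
u(z, h) = -7 + h + z (u(z, h) = -7 + (h + z) = -7 + h + z)
P(w) = √(-17 + w)
t = 784 (t = (17 + (8 + 3))² = (17 + 11)² = 28² = 784)
(-573 + P(u(6, 7)))*t = (-573 + √(-17 + (-7 + 7 + 6)))*784 = (-573 + √(-17 + 6))*784 = (-573 + √(-11))*784 = (-573 + I*√11)*784 = -449232 + 784*I*√11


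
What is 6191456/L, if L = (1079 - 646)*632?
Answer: 773932/34207 ≈ 22.625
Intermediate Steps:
L = 273656 (L = 433*632 = 273656)
6191456/L = 6191456/273656 = 6191456*(1/273656) = 773932/34207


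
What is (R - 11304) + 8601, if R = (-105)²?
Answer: 8322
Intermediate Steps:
R = 11025
(R - 11304) + 8601 = (11025 - 11304) + 8601 = -279 + 8601 = 8322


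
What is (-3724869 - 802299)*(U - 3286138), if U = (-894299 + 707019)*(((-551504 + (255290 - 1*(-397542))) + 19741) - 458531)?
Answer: -286101612652327296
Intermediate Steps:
U = 63199883360 (U = -187280*(((-551504 + (255290 + 397542)) + 19741) - 458531) = -187280*(((-551504 + 652832) + 19741) - 458531) = -187280*((101328 + 19741) - 458531) = -187280*(121069 - 458531) = -187280*(-337462) = 63199883360)
(-3724869 - 802299)*(U - 3286138) = (-3724869 - 802299)*(63199883360 - 3286138) = -4527168*63196597222 = -286101612652327296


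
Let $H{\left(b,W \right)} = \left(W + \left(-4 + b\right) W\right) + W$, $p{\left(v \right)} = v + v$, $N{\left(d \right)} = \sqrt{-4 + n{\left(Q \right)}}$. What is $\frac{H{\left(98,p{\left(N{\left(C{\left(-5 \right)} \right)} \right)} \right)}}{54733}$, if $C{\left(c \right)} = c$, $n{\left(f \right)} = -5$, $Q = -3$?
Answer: $\frac{576 i}{54733} \approx 0.010524 i$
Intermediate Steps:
$N{\left(d \right)} = 3 i$ ($N{\left(d \right)} = \sqrt{-4 - 5} = \sqrt{-9} = 3 i$)
$p{\left(v \right)} = 2 v$
$H{\left(b,W \right)} = 2 W + W \left(-4 + b\right)$ ($H{\left(b,W \right)} = \left(W + W \left(-4 + b\right)\right) + W = 2 W + W \left(-4 + b\right)$)
$\frac{H{\left(98,p{\left(N{\left(C{\left(-5 \right)} \right)} \right)} \right)}}{54733} = \frac{2 \cdot 3 i \left(-2 + 98\right)}{54733} = 6 i 96 \cdot \frac{1}{54733} = 576 i \frac{1}{54733} = \frac{576 i}{54733}$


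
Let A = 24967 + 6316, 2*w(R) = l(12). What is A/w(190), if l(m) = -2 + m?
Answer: 31283/5 ≈ 6256.6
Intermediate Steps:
w(R) = 5 (w(R) = (-2 + 12)/2 = (½)*10 = 5)
A = 31283
A/w(190) = 31283/5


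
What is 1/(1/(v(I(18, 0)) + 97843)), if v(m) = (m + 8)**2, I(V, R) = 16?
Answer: 98419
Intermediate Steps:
v(m) = (8 + m)**2
1/(1/(v(I(18, 0)) + 97843)) = 1/(1/((8 + 16)**2 + 97843)) = 1/(1/(24**2 + 97843)) = 1/(1/(576 + 97843)) = 1/(1/98419) = 98419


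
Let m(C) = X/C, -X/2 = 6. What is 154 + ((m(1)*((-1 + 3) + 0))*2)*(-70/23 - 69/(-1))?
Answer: -69274/23 ≈ -3011.9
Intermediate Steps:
X = -12 (X = -2*6 = -12)
m(C) = -12/C
154 + ((m(1)*((-1 + 3) + 0))*2)*(-70/23 - 69/(-1)) = 154 + (((-12/1)*((-1 + 3) + 0))*2)*(-70/23 - 69/(-1)) = 154 + (((-12*1)*(2 + 0))*2)*(-70*1/23 - 69*(-1)) = 154 + (-12*2*2)*(-70/23 + 69) = 154 - 24*2*(1517/23) = 154 - 48*1517/23 = 154 - 72816/23 = -69274/23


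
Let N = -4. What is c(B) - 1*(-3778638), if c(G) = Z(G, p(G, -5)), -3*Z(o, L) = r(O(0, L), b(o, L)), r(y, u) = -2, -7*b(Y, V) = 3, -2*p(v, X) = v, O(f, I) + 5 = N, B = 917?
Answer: 11335916/3 ≈ 3.7786e+6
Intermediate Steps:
O(f, I) = -9 (O(f, I) = -5 - 4 = -9)
p(v, X) = -v/2
b(Y, V) = -3/7 (b(Y, V) = -⅐*3 = -3/7)
Z(o, L) = ⅔ (Z(o, L) = -⅓*(-2) = ⅔)
c(G) = ⅔
c(B) - 1*(-3778638) = ⅔ - 1*(-3778638) = ⅔ + 3778638 = 11335916/3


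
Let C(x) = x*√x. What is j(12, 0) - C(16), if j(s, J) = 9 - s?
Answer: -67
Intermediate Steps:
C(x) = x^(3/2)
j(12, 0) - C(16) = (9 - 1*12) - 16^(3/2) = (9 - 12) - 1*64 = -3 - 64 = -67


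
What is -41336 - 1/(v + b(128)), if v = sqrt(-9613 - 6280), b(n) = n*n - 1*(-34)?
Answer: (-41336*sqrt(15893) + 678654449*I)/(sqrt(15893) - 16418*I) ≈ -41336.0 + 4.7684e-7*I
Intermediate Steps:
b(n) = 34 + n**2 (b(n) = n**2 + 34 = 34 + n**2)
v = I*sqrt(15893) (v = sqrt(-15893) = I*sqrt(15893) ≈ 126.07*I)
-41336 - 1/(v + b(128)) = -41336 - 1/(I*sqrt(15893) + (34 + 128**2)) = -41336 - 1/(I*sqrt(15893) + (34 + 16384)) = -41336 - 1/(I*sqrt(15893) + 16418) = -41336 - 1/(16418 + I*sqrt(15893))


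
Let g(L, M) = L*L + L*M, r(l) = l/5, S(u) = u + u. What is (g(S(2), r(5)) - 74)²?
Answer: 2916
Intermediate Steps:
S(u) = 2*u
r(l) = l/5 (r(l) = l*(⅕) = l/5)
g(L, M) = L² + L*M
(g(S(2), r(5)) - 74)² = ((2*2)*(2*2 + (⅕)*5) - 74)² = (4*(4 + 1) - 74)² = (4*5 - 74)² = (20 - 74)² = (-54)² = 2916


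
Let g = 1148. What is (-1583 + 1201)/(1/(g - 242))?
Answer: -346092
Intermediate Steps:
(-1583 + 1201)/(1/(g - 242)) = (-1583 + 1201)/(1/(1148 - 242)) = -382/(1/906) = -382/1/906 = -382*906 = -346092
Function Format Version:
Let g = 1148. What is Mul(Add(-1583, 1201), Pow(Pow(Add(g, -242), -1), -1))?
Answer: -346092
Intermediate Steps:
Mul(Add(-1583, 1201), Pow(Pow(Add(g, -242), -1), -1)) = Mul(Add(-1583, 1201), Pow(Pow(Add(1148, -242), -1), -1)) = Mul(-382, Pow(Pow(906, -1), -1)) = Mul(-382, Pow(Rational(1, 906), -1)) = Mul(-382, 906) = -346092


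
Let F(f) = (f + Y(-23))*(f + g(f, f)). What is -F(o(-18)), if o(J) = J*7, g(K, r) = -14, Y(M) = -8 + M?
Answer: -21980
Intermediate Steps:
o(J) = 7*J
F(f) = (-31 + f)*(-14 + f) (F(f) = (f + (-8 - 23))*(f - 14) = (f - 31)*(-14 + f) = (-31 + f)*(-14 + f))
-F(o(-18)) = -(434 + (7*(-18))² - 315*(-18)) = -(434 + (-126)² - 45*(-126)) = -(434 + 15876 + 5670) = -1*21980 = -21980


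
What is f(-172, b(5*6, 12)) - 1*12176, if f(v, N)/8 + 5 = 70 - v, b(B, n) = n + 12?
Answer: -10280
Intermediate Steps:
b(B, n) = 12 + n
f(v, N) = 520 - 8*v (f(v, N) = -40 + 8*(70 - v) = -40 + (560 - 8*v) = 520 - 8*v)
f(-172, b(5*6, 12)) - 1*12176 = (520 - 8*(-172)) - 1*12176 = (520 + 1376) - 12176 = 1896 - 12176 = -10280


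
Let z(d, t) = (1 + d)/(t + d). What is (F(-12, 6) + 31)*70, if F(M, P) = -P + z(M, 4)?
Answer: 7385/4 ≈ 1846.3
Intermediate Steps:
z(d, t) = (1 + d)/(d + t)
F(M, P) = -P + (1 + M)/(4 + M) (F(M, P) = -P + (1 + M)/(M + 4) = -P + (1 + M)/(4 + M))
(F(-12, 6) + 31)*70 = ((1 - 12 - 1*6*(4 - 12))/(4 - 12) + 31)*70 = ((1 - 12 - 1*6*(-8))/(-8) + 31)*70 = (-(1 - 12 + 48)/8 + 31)*70 = (-1/8*37 + 31)*70 = (-37/8 + 31)*70 = (211/8)*70 = 7385/4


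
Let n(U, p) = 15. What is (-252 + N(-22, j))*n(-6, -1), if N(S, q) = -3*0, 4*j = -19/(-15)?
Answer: -3780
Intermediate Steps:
j = 19/60 (j = (-19/(-15))/4 = (-19*(-1/15))/4 = (¼)*(19/15) = 19/60 ≈ 0.31667)
N(S, q) = 0
(-252 + N(-22, j))*n(-6, -1) = (-252 + 0)*15 = -252*15 = -3780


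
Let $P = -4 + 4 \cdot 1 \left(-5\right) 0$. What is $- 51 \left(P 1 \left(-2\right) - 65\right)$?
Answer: $2907$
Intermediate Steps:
$P = -4$ ($P = -4 + 4 \left(-5\right) 0 = -4 - 0 = -4 + 0 = -4$)
$- 51 \left(P 1 \left(-2\right) - 65\right) = - 51 \left(\left(-4\right) 1 \left(-2\right) - 65\right) = - 51 \left(\left(-4\right) \left(-2\right) - 65\right) = - 51 \left(8 - 65\right) = \left(-51\right) \left(-57\right) = 2907$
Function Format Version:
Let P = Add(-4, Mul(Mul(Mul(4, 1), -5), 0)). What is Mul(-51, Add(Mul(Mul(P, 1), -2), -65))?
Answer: 2907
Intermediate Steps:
P = -4 (P = Add(-4, Mul(Mul(4, -5), 0)) = Add(-4, Mul(-20, 0)) = Add(-4, 0) = -4)
Mul(-51, Add(Mul(Mul(P, 1), -2), -65)) = Mul(-51, Add(Mul(Mul(-4, 1), -2), -65)) = Mul(-51, Add(Mul(-4, -2), -65)) = Mul(-51, Add(8, -65)) = Mul(-51, -57) = 2907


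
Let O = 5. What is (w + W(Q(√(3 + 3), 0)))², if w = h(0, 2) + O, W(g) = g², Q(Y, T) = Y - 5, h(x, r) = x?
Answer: 1896 - 720*√6 ≈ 132.37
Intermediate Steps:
Q(Y, T) = -5 + Y
w = 5 (w = 0 + 5 = 5)
(w + W(Q(√(3 + 3), 0)))² = (5 + (-5 + √(3 + 3))²)² = (5 + (-5 + √6)²)²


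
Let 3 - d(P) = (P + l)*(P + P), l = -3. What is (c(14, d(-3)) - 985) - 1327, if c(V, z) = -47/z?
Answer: -76249/33 ≈ -2310.6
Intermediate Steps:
d(P) = 3 - 2*P*(-3 + P) (d(P) = 3 - (P - 3)*(P + P) = 3 - (-3 + P)*2*P = 3 - 2*P*(-3 + P))
(c(14, d(-3)) - 985) - 1327 = (-47/(3 - 2*(-3)² + 6*(-3)) - 985) - 1327 = (-47/(3 - 2*9 - 18) - 985) - 1327 = (-47/(3 - 18 - 18) - 985) - 1327 = (-47/(-33) - 985) - 1327 = (-47*(-1/33) - 985) - 1327 = (47/33 - 985) - 1327 = -32458/33 - 1327 = -76249/33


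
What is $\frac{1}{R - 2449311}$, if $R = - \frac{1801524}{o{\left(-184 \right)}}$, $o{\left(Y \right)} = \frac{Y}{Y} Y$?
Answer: $- \frac{46}{112217925} \approx -4.0992 \cdot 10^{-7}$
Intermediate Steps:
$o{\left(Y \right)} = Y$ ($o{\left(Y \right)} = 1 Y = Y$)
$R = \frac{450381}{46}$ ($R = - \frac{1801524}{-184} = \left(-1801524\right) \left(- \frac{1}{184}\right) = \frac{450381}{46} \approx 9790.9$)
$\frac{1}{R - 2449311} = \frac{1}{\frac{450381}{46} - 2449311} = \frac{1}{- \frac{112217925}{46}} = - \frac{46}{112217925}$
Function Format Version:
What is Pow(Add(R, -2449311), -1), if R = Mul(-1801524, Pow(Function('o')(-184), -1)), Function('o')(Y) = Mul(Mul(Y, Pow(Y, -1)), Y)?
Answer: Rational(-46, 112217925) ≈ -4.0992e-7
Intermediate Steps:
Function('o')(Y) = Y (Function('o')(Y) = Mul(1, Y) = Y)
R = Rational(450381, 46) (R = Mul(-1801524, Pow(-184, -1)) = Mul(-1801524, Rational(-1, 184)) = Rational(450381, 46) ≈ 9790.9)
Pow(Add(R, -2449311), -1) = Pow(Add(Rational(450381, 46), -2449311), -1) = Pow(Rational(-112217925, 46), -1) = Rational(-46, 112217925)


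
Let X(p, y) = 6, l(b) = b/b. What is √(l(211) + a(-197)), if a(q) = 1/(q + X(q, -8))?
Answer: √36290/191 ≈ 0.99738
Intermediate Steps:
l(b) = 1
a(q) = 1/(6 + q) (a(q) = 1/(q + 6) = 1/(6 + q))
√(l(211) + a(-197)) = √(1 + 1/(6 - 197)) = √(1 + 1/(-191)) = √(1 - 1/191) = √(190/191) = √36290/191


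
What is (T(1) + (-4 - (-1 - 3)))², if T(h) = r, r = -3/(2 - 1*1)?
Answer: 9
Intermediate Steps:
r = -3 (r = -3/(2 - 1) = -3/1 = -3*1 = -3)
T(h) = -3
(T(1) + (-4 - (-1 - 3)))² = (-3 + (-4 - (-1 - 3)))² = (-3 + (-4 - 1*(-4)))² = (-3 + (-4 + 4))² = (-3 + 0)² = (-3)² = 9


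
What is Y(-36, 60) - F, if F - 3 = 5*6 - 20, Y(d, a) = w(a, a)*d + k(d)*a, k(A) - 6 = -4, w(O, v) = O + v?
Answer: -4213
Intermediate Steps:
k(A) = 2 (k(A) = 6 - 4 = 2)
Y(d, a) = 2*a + 2*a*d (Y(d, a) = (a + a)*d + 2*a = (2*a)*d + 2*a = 2*a*d + 2*a = 2*a + 2*a*d)
F = 13 (F = 3 + (5*6 - 20) = 3 + (30 - 20) = 3 + 10 = 13)
Y(-36, 60) - F = 2*60*(1 - 36) - 1*13 = 2*60*(-35) - 13 = -4200 - 13 = -4213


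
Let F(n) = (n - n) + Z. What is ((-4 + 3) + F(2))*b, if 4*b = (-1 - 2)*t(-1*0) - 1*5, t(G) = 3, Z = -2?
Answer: 21/2 ≈ 10.500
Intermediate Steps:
F(n) = -2 (F(n) = (n - n) - 2 = 0 - 2 = -2)
b = -7/2 (b = ((-1 - 2)*3 - 1*5)/4 = (-3*3 - 5)/4 = (-9 - 5)/4 = (¼)*(-14) = -7/2 ≈ -3.5000)
((-4 + 3) + F(2))*b = ((-4 + 3) - 2)*(-7/2) = (-1 - 2)*(-7/2) = -3*(-7/2) = 21/2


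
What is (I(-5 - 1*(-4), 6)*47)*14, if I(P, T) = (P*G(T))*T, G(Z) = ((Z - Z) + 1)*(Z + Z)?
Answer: -47376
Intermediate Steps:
G(Z) = 2*Z (G(Z) = (0 + 1)*(2*Z) = 1*(2*Z) = 2*Z)
I(P, T) = 2*P*T² (I(P, T) = (P*(2*T))*T = (2*P*T)*T = 2*P*T²)
(I(-5 - 1*(-4), 6)*47)*14 = ((2*(-5 - 1*(-4))*6²)*47)*14 = ((2*(-5 + 4)*36)*47)*14 = ((2*(-1)*36)*47)*14 = -72*47*14 = -3384*14 = -47376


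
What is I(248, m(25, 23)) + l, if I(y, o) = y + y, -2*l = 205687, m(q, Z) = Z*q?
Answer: -204695/2 ≈ -1.0235e+5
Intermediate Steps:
l = -205687/2 (l = -½*205687 = -205687/2 ≈ -1.0284e+5)
I(y, o) = 2*y
I(248, m(25, 23)) + l = 2*248 - 205687/2 = 496 - 205687/2 = -204695/2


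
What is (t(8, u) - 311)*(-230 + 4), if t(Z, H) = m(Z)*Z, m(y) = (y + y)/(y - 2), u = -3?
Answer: 196394/3 ≈ 65465.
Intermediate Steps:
m(y) = 2*y/(-2 + y) (m(y) = (2*y)/(-2 + y) = 2*y/(-2 + y))
t(Z, H) = 2*Z²/(-2 + Z) (t(Z, H) = (2*Z/(-2 + Z))*Z = 2*Z²/(-2 + Z))
(t(8, u) - 311)*(-230 + 4) = (2*8²/(-2 + 8) - 311)*(-230 + 4) = (2*64/6 - 311)*(-226) = (2*64*(⅙) - 311)*(-226) = (64/3 - 311)*(-226) = -869/3*(-226) = 196394/3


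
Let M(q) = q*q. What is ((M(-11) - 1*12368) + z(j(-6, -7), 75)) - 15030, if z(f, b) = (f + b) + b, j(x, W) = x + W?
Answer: -27140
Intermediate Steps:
j(x, W) = W + x
M(q) = q²
z(f, b) = f + 2*b (z(f, b) = (b + f) + b = f + 2*b)
((M(-11) - 1*12368) + z(j(-6, -7), 75)) - 15030 = (((-11)² - 1*12368) + ((-7 - 6) + 2*75)) - 15030 = ((121 - 12368) + (-13 + 150)) - 15030 = (-12247 + 137) - 15030 = -12110 - 15030 = -27140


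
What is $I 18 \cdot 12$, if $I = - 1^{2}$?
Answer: $-216$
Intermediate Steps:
$I = -1$ ($I = \left(-1\right) 1 = -1$)
$I 18 \cdot 12 = \left(-1\right) 18 \cdot 12 = \left(-18\right) 12 = -216$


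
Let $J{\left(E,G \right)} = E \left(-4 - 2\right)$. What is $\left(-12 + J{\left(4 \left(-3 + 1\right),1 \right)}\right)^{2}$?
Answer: $1296$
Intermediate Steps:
$J{\left(E,G \right)} = - 6 E$ ($J{\left(E,G \right)} = E \left(-4 - 2\right) = E \left(-6\right) = - 6 E$)
$\left(-12 + J{\left(4 \left(-3 + 1\right),1 \right)}\right)^{2} = \left(-12 - 6 \cdot 4 \left(-3 + 1\right)\right)^{2} = \left(-12 - 6 \cdot 4 \left(-2\right)\right)^{2} = \left(-12 - -48\right)^{2} = \left(-12 + 48\right)^{2} = 36^{2} = 1296$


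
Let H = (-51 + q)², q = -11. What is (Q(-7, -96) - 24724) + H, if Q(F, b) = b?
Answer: -20976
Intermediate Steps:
H = 3844 (H = (-51 - 11)² = (-62)² = 3844)
(Q(-7, -96) - 24724) + H = (-96 - 24724) + 3844 = -24820 + 3844 = -20976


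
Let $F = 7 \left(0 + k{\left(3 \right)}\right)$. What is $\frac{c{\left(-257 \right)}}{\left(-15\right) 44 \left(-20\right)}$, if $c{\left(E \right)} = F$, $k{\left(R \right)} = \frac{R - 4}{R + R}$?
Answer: $- \frac{7}{79200} \approx -8.8384 \cdot 10^{-5}$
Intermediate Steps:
$k{\left(R \right)} = \frac{-4 + R}{2 R}$
$F = - \frac{7}{6}$ ($F = 7 \left(0 + \frac{-4 + 3}{2 \cdot 3}\right) = 7 \left(0 + \frac{1}{2} \cdot \frac{1}{3} \left(-1\right)\right) = 7 \left(0 - \frac{1}{6}\right) = 7 \left(- \frac{1}{6}\right) = - \frac{7}{6} \approx -1.1667$)
$c{\left(E \right)} = - \frac{7}{6}$
$\frac{c{\left(-257 \right)}}{\left(-15\right) 44 \left(-20\right)} = - \frac{7}{6 \left(-15\right) 44 \left(-20\right)} = - \frac{7}{6 \left(\left(-660\right) \left(-20\right)\right)} = - \frac{7}{6 \cdot 13200} = \left(- \frac{7}{6}\right) \frac{1}{13200} = - \frac{7}{79200}$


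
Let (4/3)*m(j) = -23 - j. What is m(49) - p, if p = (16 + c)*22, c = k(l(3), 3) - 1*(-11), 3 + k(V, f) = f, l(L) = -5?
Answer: -648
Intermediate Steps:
m(j) = -69/4 - 3*j/4 (m(j) = 3*(-23 - j)/4 = -69/4 - 3*j/4)
k(V, f) = -3 + f
c = 11 (c = (-3 + 3) - 1*(-11) = 0 + 11 = 11)
p = 594 (p = (16 + 11)*22 = 27*22 = 594)
m(49) - p = (-69/4 - ¾*49) - 1*594 = (-69/4 - 147/4) - 594 = -54 - 594 = -648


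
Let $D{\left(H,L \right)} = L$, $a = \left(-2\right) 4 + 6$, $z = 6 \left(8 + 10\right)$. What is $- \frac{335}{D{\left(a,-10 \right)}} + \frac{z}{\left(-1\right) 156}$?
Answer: $\frac{853}{26} \approx 32.808$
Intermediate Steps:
$z = 108$ ($z = 6 \cdot 18 = 108$)
$a = -2$ ($a = -8 + 6 = -2$)
$- \frac{335}{D{\left(a,-10 \right)}} + \frac{z}{\left(-1\right) 156} = - \frac{335}{-10} + \frac{108}{\left(-1\right) 156} = \left(-335\right) \left(- \frac{1}{10}\right) + \frac{108}{-156} = \frac{67}{2} + 108 \left(- \frac{1}{156}\right) = \frac{67}{2} - \frac{9}{13} = \frac{853}{26}$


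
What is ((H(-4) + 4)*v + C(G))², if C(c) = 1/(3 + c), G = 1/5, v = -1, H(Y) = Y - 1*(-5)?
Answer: 5625/256 ≈ 21.973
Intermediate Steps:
H(Y) = 5 + Y (H(Y) = Y + 5 = 5 + Y)
G = ⅕ ≈ 0.20000
((H(-4) + 4)*v + C(G))² = (((5 - 4) + 4)*(-1) + 1/(3 + ⅕))² = ((1 + 4)*(-1) + 1/(16/5))² = (5*(-1) + 5/16)² = (-5 + 5/16)² = (-75/16)² = 5625/256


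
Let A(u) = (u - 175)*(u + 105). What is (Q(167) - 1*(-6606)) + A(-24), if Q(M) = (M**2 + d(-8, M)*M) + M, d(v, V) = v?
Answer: 17207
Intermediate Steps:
A(u) = (-175 + u)*(105 + u)
Q(M) = M**2 - 7*M (Q(M) = (M**2 - 8*M) + M = M**2 - 7*M)
(Q(167) - 1*(-6606)) + A(-24) = (167*(-7 + 167) - 1*(-6606)) + (-18375 + (-24)**2 - 70*(-24)) = (167*160 + 6606) + (-18375 + 576 + 1680) = (26720 + 6606) - 16119 = 33326 - 16119 = 17207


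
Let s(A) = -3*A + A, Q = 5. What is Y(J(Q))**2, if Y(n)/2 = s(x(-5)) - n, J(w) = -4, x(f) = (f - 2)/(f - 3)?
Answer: 81/4 ≈ 20.250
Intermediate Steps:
x(f) = (-2 + f)/(-3 + f)
s(A) = -2*A
Y(n) = -7/2 - 2*n (Y(n) = 2*(-2*(-2 - 5)/(-3 - 5) - n) = 2*(-2*(-7)/(-8) - n) = 2*(-(-1)*(-7)/4 - n) = 2*(-2*7/8 - n) = 2*(-7/4 - n) = -7/2 - 2*n)
Y(J(Q))**2 = (-7/2 - 2*(-4))**2 = (-7/2 + 8)**2 = (9/2)**2 = 81/4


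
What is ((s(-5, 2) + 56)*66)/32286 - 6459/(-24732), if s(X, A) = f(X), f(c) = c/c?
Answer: 16754281/44360964 ≈ 0.37768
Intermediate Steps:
f(c) = 1
s(X, A) = 1
((s(-5, 2) + 56)*66)/32286 - 6459/(-24732) = ((1 + 56)*66)/32286 - 6459/(-24732) = (57*66)*(1/32286) - 6459*(-1/24732) = 3762*(1/32286) + 2153/8244 = 627/5381 + 2153/8244 = 16754281/44360964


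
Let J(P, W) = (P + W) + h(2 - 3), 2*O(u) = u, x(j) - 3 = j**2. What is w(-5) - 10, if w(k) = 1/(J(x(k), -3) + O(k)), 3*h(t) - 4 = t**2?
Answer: -1444/145 ≈ -9.9586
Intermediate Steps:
x(j) = 3 + j**2
O(u) = u/2
h(t) = 4/3 + t**2/3
J(P, W) = 5/3 + P + W (J(P, W) = (P + W) + (4/3 + (2 - 3)**2/3) = (P + W) + (4/3 + (1/3)*(-1)**2) = (P + W) + (4/3 + (1/3)*1) = (P + W) + (4/3 + 1/3) = (P + W) + 5/3 = 5/3 + P + W)
w(k) = 1/(5/3 + k**2 + k/2) (w(k) = 1/((5/3 + (3 + k**2) - 3) + k/2) = 1/((5/3 + k**2) + k/2) = 1/(5/3 + k**2 + k/2))
w(-5) - 10 = 6/(10 + 3*(-5) + 6*(-5)**2) - 10 = 6/(10 - 15 + 6*25) - 10 = 6/(10 - 15 + 150) - 10 = 6/145 - 10 = -1444/145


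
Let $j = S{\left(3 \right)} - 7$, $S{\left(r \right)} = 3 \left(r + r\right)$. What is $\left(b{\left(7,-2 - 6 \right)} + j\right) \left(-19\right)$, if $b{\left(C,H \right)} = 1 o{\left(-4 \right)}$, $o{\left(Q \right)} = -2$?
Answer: $-171$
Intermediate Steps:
$S{\left(r \right)} = 6 r$ ($S{\left(r \right)} = 3 \cdot 2 r = 6 r$)
$b{\left(C,H \right)} = -2$ ($b{\left(C,H \right)} = 1 \left(-2\right) = -2$)
$j = 11$ ($j = 6 \cdot 3 - 7 = 18 - 7 = 11$)
$\left(b{\left(7,-2 - 6 \right)} + j\right) \left(-19\right) = \left(-2 + 11\right) \left(-19\right) = 9 \left(-19\right) = -171$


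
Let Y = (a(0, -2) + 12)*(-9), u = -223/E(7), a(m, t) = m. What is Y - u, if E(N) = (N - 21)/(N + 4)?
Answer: -3965/14 ≈ -283.21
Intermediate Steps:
E(N) = (-21 + N)/(4 + N)
u = 2453/14 (u = -223*(4 + 7)/(-21 + 7) = -223/(-14/11) = -223*(-11/14) = 2453/14 ≈ 175.21)
Y = -108 (Y = (0 + 12)*(-9) = 12*(-9) = -108)
Y - u = -108 - 1*2453/14 = -108 - 2453/14 = -3965/14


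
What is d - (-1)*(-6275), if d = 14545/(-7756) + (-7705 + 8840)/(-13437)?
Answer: -654168253525/104217372 ≈ -6277.0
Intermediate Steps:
d = -204244225/104217372 (d = 14545*(-1/7756) + 1135*(-1/13437) = -14545/7756 - 1135/13437 = -204244225/104217372 ≈ -1.9598)
d - (-1)*(-6275) = -204244225/104217372 - (-1)*(-6275) = -204244225/104217372 - 1*6275 = -204244225/104217372 - 6275 = -654168253525/104217372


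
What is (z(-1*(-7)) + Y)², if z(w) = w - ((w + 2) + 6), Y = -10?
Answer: 324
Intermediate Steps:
z(w) = -8 (z(w) = w - ((2 + w) + 6) = w - (8 + w) = w + (-8 - w) = -8)
(z(-1*(-7)) + Y)² = (-8 - 10)² = (-18)² = 324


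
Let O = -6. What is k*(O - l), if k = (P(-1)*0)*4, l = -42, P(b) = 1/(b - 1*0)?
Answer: 0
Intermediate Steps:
P(b) = 1/b (P(b) = 1/(b + 0) = 1/b)
k = 0 (k = (0/(-1))*4 = -1*0*4 = 0*4 = 0)
k*(O - l) = 0*(-6 - 1*(-42)) = 0*(-6 + 42) = 0*36 = 0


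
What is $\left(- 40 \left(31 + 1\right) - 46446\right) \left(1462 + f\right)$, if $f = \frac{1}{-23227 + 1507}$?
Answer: $- \frac{757760950457}{10860} \approx -6.9775 \cdot 10^{7}$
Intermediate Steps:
$f = - \frac{1}{21720}$ ($f = \frac{1}{-21720} = - \frac{1}{21720} \approx -4.6041 \cdot 10^{-5}$)
$\left(- 40 \left(31 + 1\right) - 46446\right) \left(1462 + f\right) = \left(- 40 \left(31 + 1\right) - 46446\right) \left(1462 - \frac{1}{21720}\right) = \left(\left(-40\right) 32 - 46446\right) \frac{31754639}{21720} = \left(-1280 - 46446\right) \frac{31754639}{21720} = \left(-47726\right) \frac{31754639}{21720} = - \frac{757760950457}{10860}$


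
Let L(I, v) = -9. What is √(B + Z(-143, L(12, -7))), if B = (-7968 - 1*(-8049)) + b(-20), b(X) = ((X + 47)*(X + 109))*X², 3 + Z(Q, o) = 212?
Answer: √961490 ≈ 980.56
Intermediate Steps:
Z(Q, o) = 209 (Z(Q, o) = -3 + 212 = 209)
b(X) = X²*(47 + X)*(109 + X) (b(X) = ((47 + X)*(109 + X))*X² = X²*(47 + X)*(109 + X))
B = 961281 (B = (-7968 - 1*(-8049)) + (-20)²*(5123 + (-20)² + 156*(-20)) = (-7968 + 8049) + 400*(5123 + 400 - 3120) = 81 + 400*2403 = 81 + 961200 = 961281)
√(B + Z(-143, L(12, -7))) = √(961281 + 209) = √961490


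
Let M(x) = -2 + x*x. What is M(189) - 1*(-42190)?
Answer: 77909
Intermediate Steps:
M(x) = -2 + x**2
M(189) - 1*(-42190) = (-2 + 189**2) - 1*(-42190) = (-2 + 35721) + 42190 = 35719 + 42190 = 77909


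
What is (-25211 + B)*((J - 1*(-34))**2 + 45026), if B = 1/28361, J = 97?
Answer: -44464275254790/28361 ≈ -1.5678e+9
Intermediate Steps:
B = 1/28361 ≈ 3.5260e-5
(-25211 + B)*((J - 1*(-34))**2 + 45026) = (-25211 + 1/28361)*((97 - 1*(-34))**2 + 45026) = -715009170*((97 + 34)**2 + 45026)/28361 = -715009170*(131**2 + 45026)/28361 = -715009170*(17161 + 45026)/28361 = -715009170/28361*62187 = -44464275254790/28361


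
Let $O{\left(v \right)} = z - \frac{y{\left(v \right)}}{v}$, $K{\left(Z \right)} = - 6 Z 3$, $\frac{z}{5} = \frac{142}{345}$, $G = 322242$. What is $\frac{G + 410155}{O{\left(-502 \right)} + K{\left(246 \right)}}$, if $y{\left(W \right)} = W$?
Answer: $- \frac{50535393}{305459} \approx -165.44$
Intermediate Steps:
$z = \frac{142}{69}$ ($z = 5 \cdot \frac{142}{345} = \frac{142}{69} \approx 2.058$)
$K{\left(Z \right)} = - 18 Z$
$O{\left(v \right)} = \frac{73}{69}$ ($O{\left(v \right)} = \frac{142}{69} - \frac{v}{v} = \frac{142}{69} - 1 = \frac{73}{69}$)
$\frac{G + 410155}{O{\left(-502 \right)} + K{\left(246 \right)}} = \frac{322242 + 410155}{\frac{73}{69} - 4428} = \frac{732397}{\frac{73}{69} - 4428} = \frac{732397}{- \frac{305459}{69}} = 732397 \left(- \frac{69}{305459}\right) = - \frac{50535393}{305459}$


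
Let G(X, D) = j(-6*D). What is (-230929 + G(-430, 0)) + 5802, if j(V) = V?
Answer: -225127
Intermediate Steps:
G(X, D) = -6*D
(-230929 + G(-430, 0)) + 5802 = (-230929 - 6*0) + 5802 = (-230929 + 0) + 5802 = -230929 + 5802 = -225127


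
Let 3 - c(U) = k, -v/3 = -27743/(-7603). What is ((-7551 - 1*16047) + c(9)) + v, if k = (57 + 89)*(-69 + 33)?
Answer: -139514646/7603 ≈ -18350.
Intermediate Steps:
v = -83229/7603 (v = -(-83229)/(-7603) = -(-83229)*(-1)/7603 = -3*27743/7603 = -83229/7603 ≈ -10.947)
k = -5256 (k = 146*(-36) = -5256)
c(U) = 5259 (c(U) = 3 - 1*(-5256) = 3 + 5256 = 5259)
((-7551 - 1*16047) + c(9)) + v = ((-7551 - 1*16047) + 5259) - 83229/7603 = ((-7551 - 16047) + 5259) - 83229/7603 = (-23598 + 5259) - 83229/7603 = -18339 - 83229/7603 = -139514646/7603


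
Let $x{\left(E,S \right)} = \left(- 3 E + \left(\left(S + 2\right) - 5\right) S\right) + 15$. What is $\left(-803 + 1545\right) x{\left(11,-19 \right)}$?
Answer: $296800$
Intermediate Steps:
$x{\left(E,S \right)} = 15 - 3 E + S \left(-3 + S\right)$ ($x{\left(E,S \right)} = \left(- 3 E + \left(\left(2 + S\right) - 5\right) S\right) + 15 = \left(- 3 E + \left(-3 + S\right) S\right) + 15 = \left(- 3 E + S \left(-3 + S\right)\right) + 15 = 15 - 3 E + S \left(-3 + S\right)$)
$\left(-803 + 1545\right) x{\left(11,-19 \right)} = \left(-803 + 1545\right) \left(15 + \left(-19\right)^{2} - 33 - -57\right) = 742 \left(15 + 361 - 33 + 57\right) = 742 \cdot 400 = 296800$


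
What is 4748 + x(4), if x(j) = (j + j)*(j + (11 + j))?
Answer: 4900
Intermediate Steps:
x(j) = 2*j*(11 + 2*j) (x(j) = (2*j)*(11 + 2*j) = 2*j*(11 + 2*j))
4748 + x(4) = 4748 + 2*4*(11 + 2*4) = 4748 + 2*4*(11 + 8) = 4748 + 2*4*19 = 4748 + 152 = 4900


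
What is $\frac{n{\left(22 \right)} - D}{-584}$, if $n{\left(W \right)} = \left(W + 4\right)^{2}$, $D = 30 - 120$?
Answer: $- \frac{383}{292} \approx -1.3116$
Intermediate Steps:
$D = -90$
$n{\left(W \right)} = \left(4 + W\right)^{2}$
$\frac{n{\left(22 \right)} - D}{-584} = \frac{\left(4 + 22\right)^{2} - -90}{-584} = \left(26^{2} + 90\right) \left(- \frac{1}{584}\right) = \left(676 + 90\right) \left(- \frac{1}{584}\right) = 766 \left(- \frac{1}{584}\right) = - \frac{383}{292}$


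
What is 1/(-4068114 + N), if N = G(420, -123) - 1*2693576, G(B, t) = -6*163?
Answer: -1/6762668 ≈ -1.4787e-7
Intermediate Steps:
G(B, t) = -978
N = -2694554 (N = -978 - 1*2693576 = -978 - 2693576 = -2694554)
1/(-4068114 + N) = 1/(-4068114 - 2694554) = 1/(-6762668) = -1/6762668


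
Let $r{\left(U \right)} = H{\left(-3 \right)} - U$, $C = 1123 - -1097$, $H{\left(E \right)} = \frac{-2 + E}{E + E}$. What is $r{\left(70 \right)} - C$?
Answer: $- \frac{13735}{6} \approx -2289.2$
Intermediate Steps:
$H{\left(E \right)} = \frac{-2 + E}{2 E}$
$C = 2220$ ($C = 1123 + 1097 = 2220$)
$r{\left(U \right)} = \frac{5}{6} - U$ ($r{\left(U \right)} = \frac{-2 - 3}{2 \left(-3\right)} - U = \frac{1}{2} \left(- \frac{1}{3}\right) \left(-5\right) - U = \frac{5}{6} - U$)
$r{\left(70 \right)} - C = \left(\frac{5}{6} - 70\right) - 2220 = - \frac{415}{6} - 2220 = - \frac{13735}{6}$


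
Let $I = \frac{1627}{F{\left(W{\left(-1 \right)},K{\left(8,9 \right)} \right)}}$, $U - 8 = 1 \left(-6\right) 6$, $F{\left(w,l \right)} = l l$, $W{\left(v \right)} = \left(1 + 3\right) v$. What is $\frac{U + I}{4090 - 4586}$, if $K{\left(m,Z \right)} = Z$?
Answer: $\frac{641}{40176} \approx 0.015955$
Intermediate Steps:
$W{\left(v \right)} = 4 v$
$F{\left(w,l \right)} = l^{2}$
$U = -28$ ($U = 8 + 1 \left(-6\right) 6 = 8 - 36 = -28$)
$I = \frac{1627}{81}$ ($I = \frac{1627}{9^{2}} = \frac{1627}{81} \approx 20.086$)
$\frac{U + I}{4090 - 4586} = \frac{-28 + \frac{1627}{81}}{4090 - 4586} = - \frac{641}{81 \left(-496\right)} = \left(- \frac{641}{81}\right) \left(- \frac{1}{496}\right) = \frac{641}{40176}$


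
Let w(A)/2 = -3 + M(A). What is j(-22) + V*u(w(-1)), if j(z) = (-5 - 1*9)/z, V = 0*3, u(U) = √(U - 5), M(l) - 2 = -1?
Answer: 7/11 ≈ 0.63636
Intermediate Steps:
M(l) = 1 (M(l) = 2 - 1 = 1)
w(A) = -4 (w(A) = 2*(-3 + 1) = 2*(-2) = -4)
u(U) = √(-5 + U)
V = 0
j(z) = -14/z (j(z) = (-5 - 9)/z = -14/z)
j(-22) + V*u(w(-1)) = -14/(-22) + 0*√(-5 - 4) = -14*(-1/22) + 0*√(-9) = 7/11 + 0*(3*I) = 7/11 + 0 = 7/11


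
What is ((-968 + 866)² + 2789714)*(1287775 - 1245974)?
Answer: 117047732518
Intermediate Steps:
((-968 + 866)² + 2789714)*(1287775 - 1245974) = ((-102)² + 2789714)*41801 = (10404 + 2789714)*41801 = 2800118*41801 = 117047732518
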